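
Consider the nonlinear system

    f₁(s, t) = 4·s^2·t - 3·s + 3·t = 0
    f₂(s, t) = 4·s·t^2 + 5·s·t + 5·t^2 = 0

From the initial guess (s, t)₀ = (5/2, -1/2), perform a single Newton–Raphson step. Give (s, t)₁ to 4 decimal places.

At (5/2, -1/2): F = (-21.5000, -2.5000).
Jacobian J = [[8·s·t - 3, 4·s^2 + 3], [4·t^2 + 5·t, 8·s·t + 5·s + 10·t]].
At the point, J = [[-13.0000, 28.0000], [-1.5000, -2.5000]] (det J = 74.5000).
Solving J·Δ = −F gives Δ = (-1.6611, -0.0034).
Then the next iterate is (s, t)₁ = (0.8389, -0.5034).

(0.8389, -0.5034)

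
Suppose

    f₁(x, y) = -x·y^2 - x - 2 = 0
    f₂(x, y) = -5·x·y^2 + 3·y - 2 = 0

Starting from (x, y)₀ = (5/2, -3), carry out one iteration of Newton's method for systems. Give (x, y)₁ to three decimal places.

(0.086, -2.810)

At (5/2, -3): F = (-27.000, -123.500).
Jacobian J = [[-y^2 - 1, -2·x·y], [-5·y^2, -10·x·y + 3]].
At the point, J = [[-10.000, 15.000], [-45.000, 78.000]] (det J = -105.000).
Solving J·Δ = −F gives Δ = (-2.414, 0.190).
Then the next iterate is (x, y)₁ = (0.086, -2.810).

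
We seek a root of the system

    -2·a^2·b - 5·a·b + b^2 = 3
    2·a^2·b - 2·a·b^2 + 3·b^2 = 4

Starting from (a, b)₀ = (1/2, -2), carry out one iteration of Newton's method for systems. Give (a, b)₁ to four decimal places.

At (1/2, -2): F = (7.0000, 3.0000).
Jacobian J = [[-4·a·b - 5·b, -2·a^2 - 5·a + 2·b], [4·a·b - 2·b^2, 2·a^2 - 4·a·b + 6·b]].
At the point, J = [[14.0000, -7.0000], [-12.0000, -7.5000]] (det J = -189.0000).
Solving J·Δ = −F gives Δ = (-0.1667, 0.6667).
Then the next iterate is (a, b)₁ = (0.3333, -1.3333).

(0.3333, -1.3333)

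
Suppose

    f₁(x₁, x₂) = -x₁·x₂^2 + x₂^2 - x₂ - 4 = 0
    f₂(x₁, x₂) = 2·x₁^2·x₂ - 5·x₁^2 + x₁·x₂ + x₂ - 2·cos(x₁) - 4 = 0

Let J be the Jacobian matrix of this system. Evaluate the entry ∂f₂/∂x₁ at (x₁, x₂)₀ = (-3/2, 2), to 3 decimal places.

3.005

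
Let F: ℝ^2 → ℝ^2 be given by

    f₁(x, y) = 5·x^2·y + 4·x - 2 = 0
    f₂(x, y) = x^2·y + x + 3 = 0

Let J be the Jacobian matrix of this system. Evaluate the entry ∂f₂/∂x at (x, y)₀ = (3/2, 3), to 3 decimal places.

10.000

∂f₂/∂x = 2·x·y + 1.
At (3/2, 3) this is 10.000.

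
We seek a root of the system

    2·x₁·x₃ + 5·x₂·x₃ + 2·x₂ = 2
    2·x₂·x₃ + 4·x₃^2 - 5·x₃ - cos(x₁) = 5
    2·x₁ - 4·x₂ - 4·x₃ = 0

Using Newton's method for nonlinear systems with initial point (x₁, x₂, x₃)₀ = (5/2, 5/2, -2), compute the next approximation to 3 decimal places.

(0.742, 1.432, -1.061)

At (5/2, 5/2, -2): F = (-32.000, 11.80114, 3.000).
Jacobian J = [[2·x₃, 5·x₃ + 2, 2·x₁ + 5·x₂], [sin(x₁), 2·x₃, 2·x₂ + 8·x₃ - 5], [2, -4, -4]].
At the point, J = [[-4.000, -8.000, 17.500], [0.59847, -4.000, -16.000], [2.000, -4.000, -4.000]] (det J = 526.95584).
Solving J·Δ = −F gives Δ = (-1.758, -1.068, 0.939).
Then the next iterate is (x₁, x₂, x₃)₁ = (0.742, 1.432, -1.061).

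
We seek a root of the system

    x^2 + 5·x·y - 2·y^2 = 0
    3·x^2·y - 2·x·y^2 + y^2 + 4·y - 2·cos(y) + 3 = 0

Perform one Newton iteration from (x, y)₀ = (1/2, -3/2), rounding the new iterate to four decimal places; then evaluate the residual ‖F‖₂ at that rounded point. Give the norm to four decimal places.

2.4003

At (1/2, -3/2): F = (-8.0000, -4.266474).
Jacobian J = [[2·x + 5·y, 5·x - 4·y], [6·x·y - 2·y^2, 3·x^2 - 4·x·y + 2·y + 2·sin(y) + 4]].
At the point, J = [[-6.5000, 8.5000], [-9.0000, 2.755010]] (det J = 58.592435).
Solving J·Δ = −F gives Δ = (-0.2428, 0.7555).
Then the next iterate is (x, y)₁ = (0.2572, -0.7445).
Re-evaluating at (0.2572, -0.7445): F = (-1.999836, -1.327445), so ‖F‖₂ = 2.4003.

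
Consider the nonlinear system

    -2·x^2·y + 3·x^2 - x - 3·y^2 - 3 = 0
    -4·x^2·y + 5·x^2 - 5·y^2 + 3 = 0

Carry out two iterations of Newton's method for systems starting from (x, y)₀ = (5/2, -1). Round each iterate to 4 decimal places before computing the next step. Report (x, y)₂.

At (5/2, -1): F = (22.7500, 54.2500).
Jacobian J = [[-4·x·y + 6·x - 1, -2·x^2 - 6·y], [-8·x·y + 10·x, -4·x^2 - 10·y]].
At the point, J = [[24.0000, -6.5000], [45.0000, -15.0000]] (det J = -67.5000).
Solving J·Δ = −F gives Δ = (0.1685, 4.1222).
Then the next iterate is (x, y)₁ = (2.6685, 3.1222).
Round to (2.6685, 3.1222) and repeat: F = (-58.015921, -99.067602), J = [[-18.315363, -32.974984], [-39.967726, -59.705569]].
Δ = (0.8784, -2.2473), so (x, y)₂ = (3.5469, 0.8749).

(3.5469, 0.8749)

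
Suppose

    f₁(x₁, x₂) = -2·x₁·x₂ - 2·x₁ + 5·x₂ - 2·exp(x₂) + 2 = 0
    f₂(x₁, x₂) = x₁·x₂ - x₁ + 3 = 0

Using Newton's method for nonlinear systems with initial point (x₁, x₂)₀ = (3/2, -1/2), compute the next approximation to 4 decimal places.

At (3/2, -1/2): F = (-3.213061, 0.7500).
Jacobian J = [[-2·x₂ - 2, -2·x₁ - 2·exp(x₂) + 5], [x₂ - 1, x₁]].
At the point, J = [[-1.0000, 0.786939], [-1.5000, 1.5000]] (det J = -0.319592).
Solving J·Δ = −F gives Δ = (-16.9272, -17.4272).
Then the next iterate is (x₁, x₂)₁ = (-15.4272, -17.9272).

(-15.4272, -17.9272)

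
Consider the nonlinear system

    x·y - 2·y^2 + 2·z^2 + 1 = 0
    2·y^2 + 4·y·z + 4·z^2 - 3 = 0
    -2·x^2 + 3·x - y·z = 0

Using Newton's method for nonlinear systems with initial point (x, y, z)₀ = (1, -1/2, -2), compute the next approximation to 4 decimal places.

(1.4916, -0.4968, -1.0295)

At (1, -1/2, -2): F = (8.0000, 17.5000, 0.0000).
Jacobian J = [[y, x - 4·y, 4·z], [0, 4·y + 4·z, 4·y + 8·z], [-4·x + 3, -z, -y]].
At the point, J = [[-0.5000, 3.0000, -8.0000], [0.0000, -10.0000, -18.0000], [-1.0000, 2.0000, 0.5000]] (det J = 118.5000).
Solving J·Δ = −F gives Δ = (0.4916, 0.0032, 0.9705).
Then the next iterate is (x, y, z)₁ = (1.4916, -0.4968, -1.0295).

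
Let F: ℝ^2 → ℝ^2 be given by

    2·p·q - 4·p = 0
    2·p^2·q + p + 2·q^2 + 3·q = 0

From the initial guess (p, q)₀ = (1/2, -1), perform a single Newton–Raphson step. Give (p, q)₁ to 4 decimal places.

(-0.1250, -1.7500)

At (1/2, -1): F = (-3.0000, -1.0000).
Jacobian J = [[2·q - 4, 2·p], [4·p·q + 1, 2·p^2 + 4·q + 3]].
At the point, J = [[-6.0000, 1.0000], [-1.0000, -0.5000]] (det J = 4.0000).
Solving J·Δ = −F gives Δ = (-0.6250, -0.7500).
Then the next iterate is (p, q)₁ = (-0.1250, -1.7500).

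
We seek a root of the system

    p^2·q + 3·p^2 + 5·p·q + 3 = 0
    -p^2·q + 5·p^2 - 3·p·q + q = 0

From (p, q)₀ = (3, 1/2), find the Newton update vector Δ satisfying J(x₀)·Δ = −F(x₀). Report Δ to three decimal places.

At (3, 1/2): F = (42.000, 36.500).
Jacobian J = [[2·p·q + 6·p + 5·q, p^2 + 5·p], [-2·p·q + 10·p - 3·q, -p^2 - 3·p + 1]].
At the point, J = [[23.500, 24.000], [25.500, -17.000]] (det J = -1011.500).
Solving J·Δ = −F gives Δ = (-1.572, -0.211).

(-1.572, -0.211)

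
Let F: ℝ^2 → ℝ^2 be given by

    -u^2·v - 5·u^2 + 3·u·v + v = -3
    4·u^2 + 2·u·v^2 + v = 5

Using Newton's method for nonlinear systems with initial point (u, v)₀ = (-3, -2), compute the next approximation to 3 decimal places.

At (-3, -2): F = (-8.000, 5.000).
Jacobian J = [[-2·u·v - 10·u + 3·v, -u^2 + 3·u + 1], [8·u + 2·v^2, 4·u·v + 1]].
At the point, J = [[12.000, -17.000], [-16.000, 25.000]] (det J = 28.000).
Solving J·Δ = −F gives Δ = (4.107, 2.429).
Then the next iterate is (u, v)₁ = (1.107, 0.429).

(1.107, 0.429)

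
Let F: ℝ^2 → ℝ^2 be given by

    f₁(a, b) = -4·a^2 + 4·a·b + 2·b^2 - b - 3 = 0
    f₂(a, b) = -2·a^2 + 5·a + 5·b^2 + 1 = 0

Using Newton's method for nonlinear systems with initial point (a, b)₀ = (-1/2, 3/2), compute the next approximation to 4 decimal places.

(0.1802, 0.5659)

At (-1/2, 3/2): F = (-4.0000, 9.2500).
Jacobian J = [[-8·a + 4·b, 4·a + 4·b - 1], [-4·a + 5, 10·b]].
At the point, J = [[10.0000, 3.0000], [7.0000, 15.0000]] (det J = 129.0000).
Solving J·Δ = −F gives Δ = (0.6802, -0.9341).
Then the next iterate is (a, b)₁ = (0.1802, 0.5659).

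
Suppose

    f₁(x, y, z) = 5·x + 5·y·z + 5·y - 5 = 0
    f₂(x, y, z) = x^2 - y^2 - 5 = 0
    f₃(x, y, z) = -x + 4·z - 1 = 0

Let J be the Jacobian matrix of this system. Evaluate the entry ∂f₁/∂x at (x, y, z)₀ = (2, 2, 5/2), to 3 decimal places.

5.000

∂f₁/∂x = 5.
At (2, 2, 5/2) this is 5.000.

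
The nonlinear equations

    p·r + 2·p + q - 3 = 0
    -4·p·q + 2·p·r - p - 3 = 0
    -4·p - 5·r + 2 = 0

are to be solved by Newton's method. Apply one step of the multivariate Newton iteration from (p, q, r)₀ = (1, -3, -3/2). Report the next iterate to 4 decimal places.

At (1, -3, -3/2): F = (-5.5000, 5.0000, 5.5000).
Jacobian J = [[r + 2, 1, p], [-4·q + 2·r - 1, -4·p, 2·p], [-4, 0, -5]].
At the point, J = [[0.5000, 1.0000, 1.0000], [8.0000, -4.0000, 2.0000], [-4.0000, 0.0000, -5.0000]] (det J = 26.0000).
Solving J·Δ = −F gives Δ = (2.0000, 5.0000, -0.5000).
Then the next iterate is (p, q, r)₁ = (3.0000, 2.0000, -2.0000).

(3.0000, 2.0000, -2.0000)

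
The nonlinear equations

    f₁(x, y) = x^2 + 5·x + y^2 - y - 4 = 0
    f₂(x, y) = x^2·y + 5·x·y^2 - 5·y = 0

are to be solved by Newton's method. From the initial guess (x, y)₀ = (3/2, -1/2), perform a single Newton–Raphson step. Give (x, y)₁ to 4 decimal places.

(0.7712, -0.1652)

At (3/2, -1/2): F = (6.5000, 3.2500).
Jacobian J = [[2·x + 5, 2·y - 1], [2·x·y + 5·y^2, x^2 + 10·x·y - 5]].
At the point, J = [[8.0000, -2.0000], [-0.2500, -10.2500]] (det J = -82.5000).
Solving J·Δ = −F gives Δ = (-0.7288, 0.3348).
Then the next iterate is (x, y)₁ = (0.7712, -0.1652).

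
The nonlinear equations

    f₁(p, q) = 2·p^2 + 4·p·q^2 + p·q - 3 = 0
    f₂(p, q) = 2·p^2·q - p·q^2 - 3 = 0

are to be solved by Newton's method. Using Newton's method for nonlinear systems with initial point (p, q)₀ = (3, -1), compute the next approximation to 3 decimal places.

At (3, -1): F = (24.000, -24.000).
Jacobian J = [[4·p + 4·q^2 + q, 8·p·q + p], [4·p·q - q^2, 2·p^2 - 2·p·q]].
At the point, J = [[15.000, -21.000], [-13.000, 24.000]] (det J = 87.000).
Solving J·Δ = −F gives Δ = (-0.828, 0.552).
Then the next iterate is (p, q)₁ = (2.172, -0.448).

(2.172, -0.448)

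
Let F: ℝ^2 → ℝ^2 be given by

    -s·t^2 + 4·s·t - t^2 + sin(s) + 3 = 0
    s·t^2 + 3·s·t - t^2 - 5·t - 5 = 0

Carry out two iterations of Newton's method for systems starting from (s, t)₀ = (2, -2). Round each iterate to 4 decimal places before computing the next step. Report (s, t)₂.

(0.1575, -1.5199)

At (2, -2): F = (-24.090703, -3.0000).
Jacobian J = [[-t^2 + 4·t + cos(s), -2·s·t + 4·s - 2·t], [t^2 + 3·t, 2·s·t + 3·s - 2·t - 5]].
At the point, J = [[-12.416147, 20.0000], [-2.0000, -3.0000]] (det J = 77.248441).
Solving J·Δ = −F gives Δ = (-1.7123, 0.1415).
Then the next iterate is (s, t)₁ = (0.2877, -1.8585).
Round to (0.2877, -1.8585) and repeat: F = (-3.302759, 0.228129), J = [[-9.929123, 5.937181], [-2.121478, -1.489281]].
Δ = (-0.1302, 0.3386), so (s, t)₂ = (0.1575, -1.5199).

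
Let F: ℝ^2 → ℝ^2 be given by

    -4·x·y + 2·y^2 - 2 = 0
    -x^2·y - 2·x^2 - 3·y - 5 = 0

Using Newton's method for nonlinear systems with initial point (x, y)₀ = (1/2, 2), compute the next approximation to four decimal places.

(-0.8100, -0.0800)

At (1/2, 2): F = (2.0000, -12.0000).
Jacobian J = [[-4·y, -4·x + 4·y], [-2·x·y - 4·x, -x^2 - 3]].
At the point, J = [[-8.0000, 6.0000], [-4.0000, -3.2500]] (det J = 50.0000).
Solving J·Δ = −F gives Δ = (-1.3100, -2.0800).
Then the next iterate is (x, y)₁ = (-0.8100, -0.0800).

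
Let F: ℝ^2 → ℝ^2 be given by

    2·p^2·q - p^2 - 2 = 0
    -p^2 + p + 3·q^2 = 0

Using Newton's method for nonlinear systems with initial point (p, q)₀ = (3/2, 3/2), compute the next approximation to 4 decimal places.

(1.5714, 0.8492)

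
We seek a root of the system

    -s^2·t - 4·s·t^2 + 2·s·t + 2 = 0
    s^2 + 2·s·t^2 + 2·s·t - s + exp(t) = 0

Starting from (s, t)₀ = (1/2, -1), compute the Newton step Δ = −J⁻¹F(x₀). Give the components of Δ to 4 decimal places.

At (1/2, -1): F = (-0.7500, 0.117879).
Jacobian J = [[-2·s·t - 4·t^2 + 2·t, -s^2 - 8·s·t + 2·s], [2·s + 2·t^2 + 2·t - 1, 4·s·t + 2·s + exp(t)]].
At the point, J = [[-5.0000, 4.7500], [0.0000, -0.632121]] (det J = 3.160603).
Solving J·Δ = −F gives Δ = (0.0272, 0.1865).

(0.0272, 0.1865)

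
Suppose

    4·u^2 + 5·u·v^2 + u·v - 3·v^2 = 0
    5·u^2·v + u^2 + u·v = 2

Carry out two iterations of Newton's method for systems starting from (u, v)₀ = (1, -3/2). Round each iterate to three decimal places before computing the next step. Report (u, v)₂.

(0.319, 1.323)

At (1, -3/2): F = (7.000, -10.000).
Jacobian J = [[8·u + 5·v^2 + v, 10·u·v + u - 6·v], [10·u·v + 2·u + v, 5·u^2 + u]].
At the point, J = [[17.750, -5.000], [-14.500, 6.000]] (det J = 34.000).
Solving J·Δ = −F gives Δ = (0.235, 2.235).
Then the next iterate is (u, v)₁ = (1.235, 0.735).
Round to (1.235, 0.735) and repeat: F = (8.72384, 6.03815), J = [[13.31612, 5.90225], [12.28225, 8.86113]].
Δ = (-0.916, 0.588), so (u, v)₂ = (0.319, 1.323).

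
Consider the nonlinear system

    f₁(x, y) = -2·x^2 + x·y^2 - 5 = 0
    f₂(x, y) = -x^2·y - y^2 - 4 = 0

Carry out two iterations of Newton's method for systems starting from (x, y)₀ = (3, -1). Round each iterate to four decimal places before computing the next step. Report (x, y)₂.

(2.3786, -3.2716)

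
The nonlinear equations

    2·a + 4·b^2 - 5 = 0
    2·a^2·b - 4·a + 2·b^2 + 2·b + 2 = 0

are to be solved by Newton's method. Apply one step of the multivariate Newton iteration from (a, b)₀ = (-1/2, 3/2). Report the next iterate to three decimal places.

At (-1/2, 3/2): F = (3.000, 12.250).
Jacobian J = [[2, 8·b], [4·a·b - 4, 2·a^2 + 4·b + 2]].
At the point, J = [[2.000, 12.000], [-7.000, 8.500]] (det J = 101.000).
Solving J·Δ = −F gives Δ = (1.203, -0.450).
Then the next iterate is (a, b)₁ = (0.703, 1.050).

(0.703, 1.050)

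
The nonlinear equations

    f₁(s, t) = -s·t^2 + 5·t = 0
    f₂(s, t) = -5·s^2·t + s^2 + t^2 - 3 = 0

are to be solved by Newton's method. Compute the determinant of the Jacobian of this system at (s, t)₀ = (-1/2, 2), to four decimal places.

J = [[-t^2, -2·s·t + 5], [-10·s·t + 2·s, -5·s^2 + 2·t]].
At the point, J = [[-4.0000, 7.0000], [9.0000, 2.7500]].
det J = -74.0000.

-74.0000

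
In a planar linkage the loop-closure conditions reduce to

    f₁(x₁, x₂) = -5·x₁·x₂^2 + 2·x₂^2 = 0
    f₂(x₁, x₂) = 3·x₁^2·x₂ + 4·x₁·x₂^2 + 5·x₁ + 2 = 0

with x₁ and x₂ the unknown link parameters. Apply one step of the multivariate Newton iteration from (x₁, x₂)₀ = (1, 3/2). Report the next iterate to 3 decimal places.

(-1.176, 3.471)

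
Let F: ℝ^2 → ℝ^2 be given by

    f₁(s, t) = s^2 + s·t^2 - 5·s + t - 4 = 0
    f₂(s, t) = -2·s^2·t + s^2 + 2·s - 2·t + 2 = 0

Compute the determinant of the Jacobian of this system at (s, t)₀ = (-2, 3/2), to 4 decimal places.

J = [[2·s + t^2 - 5, 2·s·t + 1], [-4·s·t + 2·s + 2, -2·s^2 - 2]].
At the point, J = [[-6.7500, -5.0000], [10.0000, -10.0000]].
det J = 117.5000.

117.5000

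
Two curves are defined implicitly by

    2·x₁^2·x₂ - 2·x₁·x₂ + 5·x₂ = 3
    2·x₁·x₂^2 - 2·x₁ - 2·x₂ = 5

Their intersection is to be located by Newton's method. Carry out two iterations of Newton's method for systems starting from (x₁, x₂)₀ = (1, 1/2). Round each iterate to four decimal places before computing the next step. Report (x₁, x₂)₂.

(-2.5121, 1.0189)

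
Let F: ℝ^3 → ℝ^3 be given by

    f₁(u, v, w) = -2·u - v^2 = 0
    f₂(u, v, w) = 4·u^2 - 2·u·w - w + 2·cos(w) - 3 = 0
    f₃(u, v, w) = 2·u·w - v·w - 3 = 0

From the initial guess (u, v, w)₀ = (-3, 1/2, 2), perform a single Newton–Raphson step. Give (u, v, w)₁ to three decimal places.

(-1.808, 3.866, -0.764)

At (-3, 1/2, 2): F = (5.750, 42.16771, -16.000).
Jacobian J = [[-2, -2·v, 0], [8·u - 2·w, 0, -2·u - 2·sin(w) - 1], [2·w, -w, 2·u - v]].
At the point, J = [[-2.000, -1.000, 0.000], [-28.000, 0.000, 3.18141], [4.000, -2.000, -6.500]] (det J = 156.54876).
Solving J·Δ = −F gives Δ = (1.192, 3.366, -2.764).
Then the next iterate is (u, v, w)₁ = (-1.808, 3.866, -0.764).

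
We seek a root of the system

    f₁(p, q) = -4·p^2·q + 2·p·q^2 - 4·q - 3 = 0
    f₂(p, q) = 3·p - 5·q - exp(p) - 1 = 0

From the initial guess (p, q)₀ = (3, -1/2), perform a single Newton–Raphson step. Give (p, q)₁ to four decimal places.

(2.3713, -0.2687)

At (3, -1/2): F = (18.5000, -9.585537).
Jacobian J = [[-8·p·q + 2·q^2, -4·p^2 + 4·p·q - 4], [-exp(p) + 3, -5]].
At the point, J = [[12.5000, -46.0000], [-17.085537, -5.0000]] (det J = -848.434698).
Solving J·Δ = −F gives Δ = (-0.6287, 0.2313).
Then the next iterate is (p, q)₁ = (2.3713, -0.2687).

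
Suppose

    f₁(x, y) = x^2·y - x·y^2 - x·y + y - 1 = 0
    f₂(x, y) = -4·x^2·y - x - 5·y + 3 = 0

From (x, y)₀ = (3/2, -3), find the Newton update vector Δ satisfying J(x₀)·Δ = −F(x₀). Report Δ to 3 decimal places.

At (3/2, -3): F = (-19.750, 43.500).
Jacobian J = [[2·x·y - y^2 - y, x^2 - 2·x·y - x + 1], [-8·x·y - 1, -4·x^2 - 5]].
At the point, J = [[-15.000, 10.750], [35.000, -14.000]] (det J = -166.250).
Solving J·Δ = −F gives Δ = (-1.150, 0.233).

(-1.150, 0.233)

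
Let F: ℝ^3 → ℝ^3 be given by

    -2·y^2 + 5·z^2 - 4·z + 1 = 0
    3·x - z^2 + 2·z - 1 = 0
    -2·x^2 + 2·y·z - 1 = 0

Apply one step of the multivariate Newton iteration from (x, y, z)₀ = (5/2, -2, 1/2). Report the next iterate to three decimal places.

At (5/2, -2, 1/2): F = (-7.750, 7.250, -15.500).
Jacobian J = [[0, -4·y, 10·z - 4], [3, 0, -2·z + 2], [-4·x, 2·z, 2·y]].
At the point, J = [[0.000, 8.000, 1.000], [3.000, 0.000, 1.000], [-10.000, 1.000, -4.000]] (det J = 19.000).
Solving J·Δ = −F gives Δ = (-6.474, -0.553, 12.171).
Then the next iterate is (x, y, z)₁ = (-3.974, -2.553, 12.671).

(-3.974, -2.553, 12.671)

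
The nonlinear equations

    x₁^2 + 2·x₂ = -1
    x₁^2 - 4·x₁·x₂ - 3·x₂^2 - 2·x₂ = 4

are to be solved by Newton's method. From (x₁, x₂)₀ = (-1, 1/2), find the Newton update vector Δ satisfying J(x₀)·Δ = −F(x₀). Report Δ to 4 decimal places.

(-0.2500, -1.7500)

At (-1, 1/2): F = (3.0000, -2.7500).
Jacobian J = [[2·x₁, 2], [2·x₁ - 4·x₂, -4·x₁ - 6·x₂ - 2]].
At the point, J = [[-2.0000, 2.0000], [-4.0000, -1.0000]] (det J = 10.0000).
Solving J·Δ = −F gives Δ = (-0.2500, -1.7500).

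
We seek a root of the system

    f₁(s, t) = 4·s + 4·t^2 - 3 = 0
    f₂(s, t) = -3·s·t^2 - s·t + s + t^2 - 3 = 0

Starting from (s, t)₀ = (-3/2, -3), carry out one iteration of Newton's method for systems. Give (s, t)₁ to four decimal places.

(-1.3208, -1.8451)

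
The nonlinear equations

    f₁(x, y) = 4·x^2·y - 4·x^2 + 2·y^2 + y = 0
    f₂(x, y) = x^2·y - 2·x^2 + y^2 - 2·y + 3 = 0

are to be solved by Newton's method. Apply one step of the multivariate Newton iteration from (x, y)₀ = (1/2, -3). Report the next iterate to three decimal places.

At (1/2, -3): F = (11.000, 16.750).
Jacobian J = [[8·x·y - 8·x, 4·x^2 + 4·y + 1], [2·x·y - 4·x, x^2 + 2·y - 2]].
At the point, J = [[-16.000, -10.000], [-5.000, -7.750]] (det J = 74.000).
Solving J·Δ = −F gives Δ = (-1.111, 2.878).
Then the next iterate is (x, y)₁ = (-0.611, -0.122).

(-0.611, -0.122)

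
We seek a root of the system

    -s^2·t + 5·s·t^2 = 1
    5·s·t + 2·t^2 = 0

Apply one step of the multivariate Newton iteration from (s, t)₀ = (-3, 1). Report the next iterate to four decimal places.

At (-3, 1): F = (-25.0000, -13.0000).
Jacobian J = [[-2·s·t + 5·t^2, -s^2 + 10·s·t], [5·t, 5·s + 4·t]].
At the point, J = [[11.0000, -39.0000], [5.0000, -11.0000]] (det J = 74.0000).
Solving J·Δ = −F gives Δ = (3.1351, 0.2432).
Then the next iterate is (s, t)₁ = (0.1351, 1.2432).

(0.1351, 1.2432)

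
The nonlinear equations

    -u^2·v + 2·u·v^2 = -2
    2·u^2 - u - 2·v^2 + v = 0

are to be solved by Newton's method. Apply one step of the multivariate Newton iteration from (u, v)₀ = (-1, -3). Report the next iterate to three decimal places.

At (-1, -3): F = (-13.000, -18.000).
Jacobian J = [[-2·u·v + 2·v^2, -u^2 + 4·u·v], [4·u - 1, -4·v + 1]].
At the point, J = [[12.000, 11.000], [-5.000, 13.000]] (det J = 211.000).
Solving J·Δ = −F gives Δ = (-0.137, 1.332).
Then the next iterate is (u, v)₁ = (-1.137, -1.668).

(-1.137, -1.668)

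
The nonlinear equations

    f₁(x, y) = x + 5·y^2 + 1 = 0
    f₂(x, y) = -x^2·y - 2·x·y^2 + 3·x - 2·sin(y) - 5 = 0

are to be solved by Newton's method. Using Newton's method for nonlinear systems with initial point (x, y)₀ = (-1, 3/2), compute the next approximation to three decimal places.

(8.046, 0.147)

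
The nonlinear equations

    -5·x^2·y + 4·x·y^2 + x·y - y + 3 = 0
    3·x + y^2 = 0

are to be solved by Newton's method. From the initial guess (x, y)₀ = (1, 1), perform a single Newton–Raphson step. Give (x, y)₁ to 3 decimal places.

At (1, 1): F = (2.000, 4.000).
Jacobian J = [[-10·x·y + 4·y^2 + y, -5·x^2 + 8·x·y + x - 1], [3, 2·y]].
At the point, J = [[-5.000, 3.000], [3.000, 2.000]] (det J = -19.000).
Solving J·Δ = −F gives Δ = (-0.421, -1.368).
Then the next iterate is (x, y)₁ = (0.579, -0.368).

(0.579, -0.368)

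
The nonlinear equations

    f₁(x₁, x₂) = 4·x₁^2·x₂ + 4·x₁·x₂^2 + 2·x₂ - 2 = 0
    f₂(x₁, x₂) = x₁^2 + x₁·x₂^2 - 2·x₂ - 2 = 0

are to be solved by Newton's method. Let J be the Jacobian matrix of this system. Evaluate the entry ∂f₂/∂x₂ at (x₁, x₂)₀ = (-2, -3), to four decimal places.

∂f₂/∂x₂ = 2·x₁·x₂ - 2.
At (-2, -3) this is 10.0000.

10.0000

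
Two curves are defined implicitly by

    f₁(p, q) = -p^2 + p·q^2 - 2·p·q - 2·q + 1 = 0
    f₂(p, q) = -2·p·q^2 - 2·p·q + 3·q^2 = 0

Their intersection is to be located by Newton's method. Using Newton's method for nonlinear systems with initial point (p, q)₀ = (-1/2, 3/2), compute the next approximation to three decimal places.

(-0.379, 0.762)

At (-1/2, 3/2): F = (-1.875, 10.500).
Jacobian J = [[-2·p + q^2 - 2·q, 2·p·q - 2·p - 2], [-2·q^2 - 2·q, -4·p·q - 2·p + 6·q]].
At the point, J = [[0.250, -2.500], [-7.500, 13.000]] (det J = -15.500).
Solving J·Δ = −F gives Δ = (0.121, -0.738).
Then the next iterate is (p, q)₁ = (-0.379, 0.762).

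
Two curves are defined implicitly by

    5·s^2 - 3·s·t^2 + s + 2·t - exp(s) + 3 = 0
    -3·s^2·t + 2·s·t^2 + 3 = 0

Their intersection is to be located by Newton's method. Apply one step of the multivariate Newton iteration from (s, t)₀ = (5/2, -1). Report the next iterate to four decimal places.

(1.0201, -0.9446)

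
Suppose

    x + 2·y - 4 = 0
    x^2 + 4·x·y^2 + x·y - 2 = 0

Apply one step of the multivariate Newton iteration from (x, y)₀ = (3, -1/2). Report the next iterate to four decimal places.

At (3, -1/2): F = (-2.0000, 8.5000).
Jacobian J = [[1, 2], [2·x + 4·y^2 + y, 8·x·y + x]].
At the point, J = [[1.0000, 2.0000], [6.5000, -9.0000]] (det J = -22.0000).
Solving J·Δ = −F gives Δ = (0.0455, 0.9773).
Then the next iterate is (x, y)₁ = (3.0455, 0.4773).

(3.0455, 0.4773)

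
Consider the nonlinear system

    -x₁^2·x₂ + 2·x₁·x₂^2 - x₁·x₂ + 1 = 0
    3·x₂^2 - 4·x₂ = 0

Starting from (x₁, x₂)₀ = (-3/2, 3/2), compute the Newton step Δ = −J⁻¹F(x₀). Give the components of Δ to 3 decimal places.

At (-3/2, 3/2): F = (-6.875, 0.750).
Jacobian J = [[-2·x₁·x₂ + 2·x₂^2 - x₂, -x₁^2 + 4·x₁·x₂ - x₁], [0, 6·x₂ - 4]].
At the point, J = [[7.500, -9.750], [0.000, 5.000]] (det J = 37.500).
Solving J·Δ = −F gives Δ = (0.722, -0.150).

(0.722, -0.150)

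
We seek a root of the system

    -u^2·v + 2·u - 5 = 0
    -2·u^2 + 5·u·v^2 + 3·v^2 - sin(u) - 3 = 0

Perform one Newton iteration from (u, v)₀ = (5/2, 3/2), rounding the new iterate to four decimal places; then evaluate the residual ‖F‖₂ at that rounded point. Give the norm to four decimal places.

At (5/2, 3/2): F = (-9.3750, 18.776528).
Jacobian J = [[-2·u·v + 2, -u^2], [-4·u + 5·v^2 - cos(u), 10·u·v + 6·v]].
At the point, J = [[-5.5000, -6.2500], [2.051144, 46.5000]] (det J = -242.930352).
Solving J·Δ = −F gives Δ = (-1.3114, -0.3459).
Then the next iterate is (u, v)₁ = (1.1886, 1.1541).
Re-evaluating at (1.1886, 1.1541): F = (-4.253278, 5.158213), so ‖F‖₂ = 6.6856.

6.6856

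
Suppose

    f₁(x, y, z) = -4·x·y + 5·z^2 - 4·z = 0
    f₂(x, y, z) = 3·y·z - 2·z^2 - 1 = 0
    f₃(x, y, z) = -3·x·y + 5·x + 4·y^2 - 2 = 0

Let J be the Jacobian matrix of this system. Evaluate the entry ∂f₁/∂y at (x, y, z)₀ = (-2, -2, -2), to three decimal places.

8.000

∂f₁/∂y = -4·x.
At (-2, -2, -2) this is 8.000.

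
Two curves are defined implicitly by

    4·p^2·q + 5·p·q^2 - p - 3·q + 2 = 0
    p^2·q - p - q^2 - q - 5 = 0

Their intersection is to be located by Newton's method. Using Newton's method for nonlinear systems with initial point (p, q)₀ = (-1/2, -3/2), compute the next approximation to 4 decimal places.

(-1.4067, 1.2015)

At (-1/2, -3/2): F = (-0.1250, -5.6250).
Jacobian J = [[8·p·q + 5·q^2 - 1, 4·p^2 + 10·p·q - 3], [2·p·q - 1, p^2 - 2·q - 1]].
At the point, J = [[16.2500, 5.5000], [0.5000, 2.2500]] (det J = 33.8125).
Solving J·Δ = −F gives Δ = (-0.9067, 2.7015).
Then the next iterate is (p, q)₁ = (-1.4067, 1.2015).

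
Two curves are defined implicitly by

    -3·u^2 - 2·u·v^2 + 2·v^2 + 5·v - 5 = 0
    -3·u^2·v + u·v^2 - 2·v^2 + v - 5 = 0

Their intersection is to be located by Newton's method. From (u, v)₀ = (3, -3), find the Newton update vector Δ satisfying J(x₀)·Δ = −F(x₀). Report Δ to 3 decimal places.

(0.412, 3.373)

At (3, -3): F = (-83.000, 82.000).
Jacobian J = [[-6·u - 2·v^2, -4·u·v + 4·v + 5], [-6·u·v + v^2, -3·u^2 + 2·u·v - 4·v + 1]].
At the point, J = [[-36.000, 29.000], [63.000, -32.000]] (det J = -675.000).
Solving J·Δ = −F gives Δ = (0.412, 3.373).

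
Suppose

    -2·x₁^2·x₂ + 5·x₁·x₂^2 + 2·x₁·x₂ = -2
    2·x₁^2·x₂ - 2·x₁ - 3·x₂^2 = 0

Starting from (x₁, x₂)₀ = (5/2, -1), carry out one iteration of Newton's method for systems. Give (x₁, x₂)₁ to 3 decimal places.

(0.766, -1.017)

At (5/2, -1): F = (22.000, -20.500).
Jacobian J = [[-4·x₁·x₂ + 5·x₂^2 + 2·x₂, -2·x₁^2 + 10·x₁·x₂ + 2·x₁], [4·x₁·x₂ - 2, 2·x₁^2 - 6·x₂]].
At the point, J = [[13.000, -32.500], [-12.000, 18.500]] (det J = -149.500).
Solving J·Δ = −F gives Δ = (-1.734, -0.017).
Then the next iterate is (x₁, x₂)₁ = (0.766, -1.017).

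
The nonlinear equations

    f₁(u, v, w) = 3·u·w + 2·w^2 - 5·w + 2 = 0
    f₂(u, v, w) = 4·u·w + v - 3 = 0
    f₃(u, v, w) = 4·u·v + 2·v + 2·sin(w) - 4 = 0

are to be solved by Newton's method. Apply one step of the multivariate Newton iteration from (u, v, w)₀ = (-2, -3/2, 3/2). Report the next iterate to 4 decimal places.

(-1.7160, -0.6593, -0.2444)

At (-2, -3/2, 3/2): F = (-10.0000, -16.5000, 6.994990).
Jacobian J = [[3·w, 0, 3·u + 4·w - 5], [4·w, 1, 4·u], [4·v, 4·u + 2, 2·cos(w)]].
At the point, J = [[4.5000, 0.0000, -5.0000], [6.0000, 1.0000, -8.0000], [-6.0000, -6.0000, 0.141474]] (det J = -65.363365).
Solving J·Δ = −F gives Δ = (0.2840, 0.8407, -1.7444).
Then the next iterate is (u, v, w)₁ = (-1.7160, -0.6593, -0.2444).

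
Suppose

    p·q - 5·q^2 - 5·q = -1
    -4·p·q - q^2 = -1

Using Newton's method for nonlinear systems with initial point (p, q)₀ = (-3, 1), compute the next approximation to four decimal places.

(-1.4516, 0.4194)

At (-3, 1): F = (-12.0000, 12.0000).
Jacobian J = [[q, p - 10·q - 5], [-4·q, -4·p - 2·q]].
At the point, J = [[1.0000, -18.0000], [-4.0000, 10.0000]] (det J = -62.0000).
Solving J·Δ = −F gives Δ = (1.5484, -0.5806).
Then the next iterate is (p, q)₁ = (-1.4516, 0.4194).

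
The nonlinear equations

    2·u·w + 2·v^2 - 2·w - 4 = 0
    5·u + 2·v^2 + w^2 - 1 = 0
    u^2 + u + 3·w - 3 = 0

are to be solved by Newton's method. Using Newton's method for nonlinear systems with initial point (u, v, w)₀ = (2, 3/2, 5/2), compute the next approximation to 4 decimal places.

(2.7500, 1.5417, -2.2500)

At (2, 3/2, 5/2): F = (5.5000, 19.7500, 10.5000).
Jacobian J = [[2·w, 4·v, 2·u - 2], [5, 4·v, 2·w], [2·u + 1, 0, 3]].
At the point, J = [[5.0000, 6.0000, 2.0000], [5.0000, 6.0000, 5.0000], [5.0000, 0.0000, 3.0000]] (det J = 90.0000).
Solving J·Δ = −F gives Δ = (0.7500, 0.0417, -4.7500).
Then the next iterate is (u, v, w)₁ = (2.7500, 1.5417, -2.2500).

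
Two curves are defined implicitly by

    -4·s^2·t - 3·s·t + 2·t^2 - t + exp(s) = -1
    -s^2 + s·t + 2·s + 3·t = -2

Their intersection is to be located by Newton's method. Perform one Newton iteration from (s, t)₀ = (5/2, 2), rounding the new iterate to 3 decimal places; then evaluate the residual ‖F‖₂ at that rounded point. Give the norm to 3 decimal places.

At (5/2, 2): F = (-45.81751, 11.750).
Jacobian J = [[-8·s·t - 3·t + exp(s), -4·s^2 - 3·s + 4·t - 1], [-2·s + t + 2, s + 3]].
At the point, J = [[-33.81751, -25.500], [-1.000, 5.500]] (det J = -211.49628).
Solving J·Δ = −F gives Δ = (0.225, -2.095).
Then the next iterate is (s, t)₁ = (2.725, -0.095).
Re-evaluating at (2.725, -0.095): F = (19.96783, -0.51950), so ‖F‖₂ = 19.975.

19.975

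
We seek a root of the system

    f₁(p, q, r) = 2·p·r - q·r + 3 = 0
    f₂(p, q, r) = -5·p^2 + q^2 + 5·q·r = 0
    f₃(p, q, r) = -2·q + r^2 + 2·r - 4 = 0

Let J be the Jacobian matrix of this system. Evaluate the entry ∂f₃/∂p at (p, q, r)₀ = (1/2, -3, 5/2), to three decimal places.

0.000

∂f₃/∂p = 0.
At (1/2, -3, 5/2) this is 0.000.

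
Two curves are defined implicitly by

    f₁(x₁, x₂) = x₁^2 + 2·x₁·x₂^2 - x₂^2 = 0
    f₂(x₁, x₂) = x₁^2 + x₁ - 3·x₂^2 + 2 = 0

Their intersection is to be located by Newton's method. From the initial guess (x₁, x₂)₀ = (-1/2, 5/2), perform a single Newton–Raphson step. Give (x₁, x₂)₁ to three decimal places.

(-0.420, 1.367)

At (-1/2, 5/2): F = (-12.250, -17.000).
Jacobian J = [[2·x₁ + 2·x₂^2, 4·x₁·x₂ - 2·x₂], [2·x₁ + 1, -6·x₂]].
At the point, J = [[11.500, -10.000], [0.000, -15.000]] (det J = -172.500).
Solving J·Δ = −F gives Δ = (0.080, -1.133).
Then the next iterate is (x₁, x₂)₁ = (-0.420, 1.367).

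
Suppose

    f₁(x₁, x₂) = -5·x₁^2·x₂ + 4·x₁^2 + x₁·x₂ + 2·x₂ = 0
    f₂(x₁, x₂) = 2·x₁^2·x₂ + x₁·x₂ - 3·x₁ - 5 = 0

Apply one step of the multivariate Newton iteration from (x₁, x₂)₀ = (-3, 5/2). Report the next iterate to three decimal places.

(-1.794, 2.185)

At (-3, 5/2): F = (-79.000, 41.500).
Jacobian J = [[-10·x₁·x₂ + 8·x₁ + x₂, -5·x₁^2 + x₁ + 2], [4·x₁·x₂ + x₂ - 3, 2·x₁^2 + x₁]].
At the point, J = [[53.500, -46.000], [-30.500, 15.000]] (det J = -600.500).
Solving J·Δ = −F gives Δ = (1.206, -0.315).
Then the next iterate is (x₁, x₂)₁ = (-1.794, 2.185).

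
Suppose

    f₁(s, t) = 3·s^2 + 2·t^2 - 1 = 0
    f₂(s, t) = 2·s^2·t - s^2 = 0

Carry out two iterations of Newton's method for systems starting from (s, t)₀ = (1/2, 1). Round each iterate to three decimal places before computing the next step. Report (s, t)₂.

At (1/2, 1): F = (1.750, 0.250).
Jacobian J = [[6·s, 4·t], [4·s·t - 2·s, 2·s^2]].
At the point, J = [[3.000, 4.000], [1.000, 0.500]] (det J = -2.500).
Solving J·Δ = −F gives Δ = (-0.050, -0.400).
Then the next iterate is (s, t)₁ = (0.450, 0.600).
Round to (0.450, 0.600) and repeat: F = (0.32750, 0.04050), J = [[2.700, 2.400], [0.180, 0.405]].
Δ = (-0.054, -0.076), so (s, t)₂ = (0.396, 0.524).

(0.396, 0.524)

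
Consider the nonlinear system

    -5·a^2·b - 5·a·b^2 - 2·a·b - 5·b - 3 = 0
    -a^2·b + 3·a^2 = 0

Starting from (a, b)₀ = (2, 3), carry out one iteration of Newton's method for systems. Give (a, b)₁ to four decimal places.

At (2, 3): F = (-180.0000, 0.0000).
Jacobian J = [[-10·a·b - 5·b^2 - 2·b, -5·a^2 - 10·a·b - 2·a - 5], [-2·a·b + 6·a, -a^2]].
At the point, J = [[-111.0000, -89.0000], [0.0000, -4.0000]] (det J = 444.0000).
Solving J·Δ = −F gives Δ = (-1.6216, 0.0000).
Then the next iterate is (a, b)₁ = (0.3784, 3.0000).

(0.3784, 3.0000)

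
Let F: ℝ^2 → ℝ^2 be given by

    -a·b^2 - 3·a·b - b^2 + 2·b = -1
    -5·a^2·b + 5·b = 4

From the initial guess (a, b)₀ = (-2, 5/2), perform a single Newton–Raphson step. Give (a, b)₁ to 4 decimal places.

At (-2, 5/2): F = (27.2500, -41.5000).
Jacobian J = [[-b^2 - 3·b, -2·a·b - 3·a - 2·b + 2], [-10·a·b, -5·a^2 + 5]].
At the point, J = [[-13.7500, 13.0000], [50.0000, -15.0000]] (det J = -443.7500).
Solving J·Δ = −F gives Δ = (0.2946, -1.7845).
Then the next iterate is (a, b)₁ = (-1.7054, 0.7155).

(-1.7054, 0.7155)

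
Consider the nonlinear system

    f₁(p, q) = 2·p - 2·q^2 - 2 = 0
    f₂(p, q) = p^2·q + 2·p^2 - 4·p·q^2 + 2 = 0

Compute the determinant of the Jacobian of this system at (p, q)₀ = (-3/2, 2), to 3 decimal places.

J = [[2, -4·q], [2·p·q + 4·p - 4·q^2, p^2 - 8·p·q]].
At the point, J = [[2.000, -8.000], [-28.000, 26.250]].
det J = -171.500.

-171.500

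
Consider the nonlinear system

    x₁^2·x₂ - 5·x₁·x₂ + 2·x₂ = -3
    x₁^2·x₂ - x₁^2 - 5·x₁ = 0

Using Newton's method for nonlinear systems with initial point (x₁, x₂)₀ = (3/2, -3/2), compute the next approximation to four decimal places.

(0.7638, 0.2435)

At (3/2, -3/2): F = (7.8750, -13.1250).
Jacobian J = [[2·x₁·x₂ - 5·x₂, x₁^2 - 5·x₁ + 2], [2·x₁·x₂ - 2·x₁ - 5, x₁^2]].
At the point, J = [[3.0000, -3.2500], [-12.5000, 2.2500]] (det J = -33.8750).
Solving J·Δ = −F gives Δ = (-0.7362, 1.7435).
Then the next iterate is (x₁, x₂)₁ = (0.7638, 0.2435).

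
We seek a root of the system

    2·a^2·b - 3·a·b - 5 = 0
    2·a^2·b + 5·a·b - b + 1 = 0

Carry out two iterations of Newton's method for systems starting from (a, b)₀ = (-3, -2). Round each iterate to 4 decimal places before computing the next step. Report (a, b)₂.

At (-3, -2): F = (-59.0000, -3.0000).
Jacobian J = [[4·a·b - 3·b, 2·a^2 - 3·a], [4·a·b + 5·b, 2·a^2 + 5·a - 1]].
At the point, J = [[30.0000, 27.0000], [14.0000, 2.0000]] (det J = -318.0000).
Solving J·Δ = −F gives Δ = (-0.1164, 2.3145).
Then the next iterate is (a, b)₁ = (-3.1164, 0.3145).
Round to (-3.1164, 0.3145) and repeat: F = (4.049139, 1.893777), J = [[-4.863931, 28.773098], [-2.347931, 2.841898]].
Δ = (0.7999, -0.0055), so (a, b)₂ = (-2.3165, 0.3090).

(-2.3165, 0.3090)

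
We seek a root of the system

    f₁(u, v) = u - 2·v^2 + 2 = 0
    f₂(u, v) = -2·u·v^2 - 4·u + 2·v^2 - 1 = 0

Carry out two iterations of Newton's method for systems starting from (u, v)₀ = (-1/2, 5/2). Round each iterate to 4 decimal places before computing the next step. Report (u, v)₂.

At (-1/2, 5/2): F = (-11.0000, 19.7500).
Jacobian J = [[1, -4·v], [-2·v^2 - 4, -4·u·v + 4·v]].
At the point, J = [[1.0000, -10.0000], [-16.5000, 15.0000]] (det J = -150.0000).
Solving J·Δ = −F gives Δ = (0.2167, -1.0783).
Then the next iterate is (u, v)₁ = (-0.2833, 1.4217).
Round to (-0.2833, 1.4217) and repeat: F = (-2.325762, 5.320891), J = [[1.0000, -5.6868], [-8.042462, 7.297870]].
Δ = (0.3456, -0.3482), so (u, v)₂ = (0.0623, 1.0735).

(0.0623, 1.0735)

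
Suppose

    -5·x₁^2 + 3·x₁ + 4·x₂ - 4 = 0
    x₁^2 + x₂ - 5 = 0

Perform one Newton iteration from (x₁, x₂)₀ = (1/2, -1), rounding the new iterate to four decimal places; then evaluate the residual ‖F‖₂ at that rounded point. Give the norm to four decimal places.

At (1/2, -1): F = (-7.7500, -5.7500).
Jacobian J = [[-10·x₁ + 3, 4], [2·x₁, 1]].
At the point, J = [[-2.0000, 4.0000], [1.0000, 1.0000]] (det J = -6.0000).
Solving J·Δ = −F gives Δ = (2.5417, 3.2083).
Then the next iterate is (x₁, x₂)₁ = (3.0417, 2.2083).
Re-evaluating at (3.0417, 2.2083): F = (-32.301394, 6.460239), so ‖F‖₂ = 32.9411.

32.9411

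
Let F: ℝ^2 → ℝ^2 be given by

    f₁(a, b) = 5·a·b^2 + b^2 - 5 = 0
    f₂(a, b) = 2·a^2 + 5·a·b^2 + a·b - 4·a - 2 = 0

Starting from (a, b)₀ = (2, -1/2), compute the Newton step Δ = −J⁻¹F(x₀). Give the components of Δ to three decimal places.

(-0.296, -0.238)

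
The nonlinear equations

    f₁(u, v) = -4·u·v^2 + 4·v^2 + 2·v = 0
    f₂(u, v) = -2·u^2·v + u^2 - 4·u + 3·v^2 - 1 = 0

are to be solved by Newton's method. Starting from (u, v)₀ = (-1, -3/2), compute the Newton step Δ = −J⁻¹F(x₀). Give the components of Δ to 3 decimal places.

At (-1, -3/2): F = (15.000, 13.750).
Jacobian J = [[-4·v^2, -8·u·v + 8·v + 2], [-4·u·v + 2·u - 4, -2·u^2 + 6·v]].
At the point, J = [[-9.000, -22.000], [-12.000, -11.000]] (det J = -165.000).
Solving J·Δ = −F gives Δ = (0.833, 0.341).

(0.833, 0.341)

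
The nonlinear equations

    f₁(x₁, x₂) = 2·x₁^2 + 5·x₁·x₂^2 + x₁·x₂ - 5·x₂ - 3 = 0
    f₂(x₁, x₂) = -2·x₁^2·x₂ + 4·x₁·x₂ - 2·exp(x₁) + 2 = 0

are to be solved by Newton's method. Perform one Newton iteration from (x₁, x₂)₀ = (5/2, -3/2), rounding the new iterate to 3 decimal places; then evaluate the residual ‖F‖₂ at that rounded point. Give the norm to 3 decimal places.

13.380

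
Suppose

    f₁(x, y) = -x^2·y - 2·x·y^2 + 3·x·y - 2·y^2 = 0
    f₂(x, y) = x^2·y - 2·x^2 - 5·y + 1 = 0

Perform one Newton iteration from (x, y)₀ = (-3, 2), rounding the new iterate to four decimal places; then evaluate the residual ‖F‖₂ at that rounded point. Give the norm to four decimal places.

31.3987

At (-3, 2): F = (-20.0000, -9.0000).
Jacobian J = [[-2·x·y - 2·y^2 + 3·y, -x^2 - 4·x·y + 3·x - 4·y], [2·x·y - 4·x, x^2 - 5]].
At the point, J = [[10.0000, -2.0000], [0.0000, 4.0000]] (det J = 40.0000).
Solving J·Δ = −F gives Δ = (2.4500, 2.2500).
Then the next iterate is (x, y)₁ = (-0.5500, 4.2500).
Re-evaluating at (-0.5500, 4.2500): F = (-24.554375, -19.569375), so ‖F‖₂ = 31.3987.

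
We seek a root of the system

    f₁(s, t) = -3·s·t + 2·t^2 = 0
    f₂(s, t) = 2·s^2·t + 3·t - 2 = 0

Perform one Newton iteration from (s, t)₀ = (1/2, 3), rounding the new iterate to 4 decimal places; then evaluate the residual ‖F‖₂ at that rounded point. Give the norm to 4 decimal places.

At (1/2, 3): F = (13.5000, 8.5000).
Jacobian J = [[-3·t, -3·s + 4·t], [4·s·t, 2·s^2 + 3]].
At the point, J = [[-9.0000, 10.5000], [6.0000, 3.5000]] (det J = -94.5000).
Solving J·Δ = −F gives Δ = (-0.4444, -1.6667).
Then the next iterate is (s, t)₁ = (0.0556, 1.3333).
Re-evaluating at (0.0556, 1.3333): F = (3.332983, 2.008143), so ‖F‖₂ = 3.8912.

3.8912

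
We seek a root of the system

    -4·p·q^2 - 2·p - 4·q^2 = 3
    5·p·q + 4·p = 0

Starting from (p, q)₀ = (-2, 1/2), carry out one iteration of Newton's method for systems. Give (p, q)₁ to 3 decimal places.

At (-2, 1/2): F = (2.000, -13.000).
Jacobian J = [[-4·q^2 - 2, -8·p·q - 8·q], [5·q + 4, 5·p]].
At the point, J = [[-3.000, 4.000], [6.500, -10.000]] (det J = 4.000).
Solving J·Δ = −F gives Δ = (-8.000, -6.500).
Then the next iterate is (p, q)₁ = (-10.000, -6.000).

(-10.000, -6.000)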